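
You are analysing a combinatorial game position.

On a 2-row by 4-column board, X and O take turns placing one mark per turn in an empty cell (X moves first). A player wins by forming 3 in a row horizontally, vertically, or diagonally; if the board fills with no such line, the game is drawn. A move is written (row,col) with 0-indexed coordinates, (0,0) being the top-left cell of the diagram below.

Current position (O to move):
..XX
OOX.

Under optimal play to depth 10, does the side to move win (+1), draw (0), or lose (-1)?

value(..XX/OOX., O) = 0

[..XX/OOX.] O move#1: (0,0):-1/O.XX/OOX., (0,1):+0/.OXX/OOX.*, (1,3):-1/..XX/OOXO
[.OXX/OOX.] X move#2: (0,0):+0/XOXX/OOX.*, (1,3):+0/.OXX/OOXX
[XOXX/OOX.] O move#3: (1,3):+0/XOXX/OOXO*
[XOXX/OOXO] end (terminal +0, X#4); searched ..XX/OOX. to 10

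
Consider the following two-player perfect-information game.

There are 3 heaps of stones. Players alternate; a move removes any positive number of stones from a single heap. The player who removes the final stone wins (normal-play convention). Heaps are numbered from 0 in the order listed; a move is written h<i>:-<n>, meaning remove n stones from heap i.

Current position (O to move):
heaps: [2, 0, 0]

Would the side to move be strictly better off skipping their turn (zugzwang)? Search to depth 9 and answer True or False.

ply 1, O at (2,0,0) | h0:-1=-1→(1,0,0); h0:-2=+1→(0,0,0)*
ply 2: (0,0,0) is terminal -1 (X); from (2,0,0) depth 9
if O skipped the turn, X would face:
~ ply 1, X at (2,0,0) | h0:-1=-1→(1,0,0); h0:-2=+1→(0,0,0)*
~ ply 2: (0,0,0) is terminal -1 (O); from (2,0,0) depth 9
compare (O): move=+1 vs pass=-1

zugzwang((2,0,0), O) = False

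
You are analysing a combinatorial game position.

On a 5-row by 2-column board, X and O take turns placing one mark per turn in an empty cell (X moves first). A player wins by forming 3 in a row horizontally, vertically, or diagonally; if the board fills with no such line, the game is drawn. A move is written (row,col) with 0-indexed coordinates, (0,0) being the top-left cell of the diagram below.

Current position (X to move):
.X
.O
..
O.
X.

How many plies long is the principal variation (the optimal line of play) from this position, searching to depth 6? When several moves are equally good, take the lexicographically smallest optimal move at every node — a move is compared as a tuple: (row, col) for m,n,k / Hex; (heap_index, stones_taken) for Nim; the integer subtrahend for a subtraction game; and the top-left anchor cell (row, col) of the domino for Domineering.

PV length from [.X/.O/../O./X.]: 6 plies

[.X/.O/../O./X.] X move#1: (0,0):+0/XX/.O/../O./X.*, (1,0):+0/.X/XO/../O./X., (2,0):+0/.X/.O/X./O./X., (2,1):+0/.X/.O/.X/O./X., (3,1):+0/.X/.O/../OX/X., (4,1):+0/.X/.O/../O./XX
[XX/.O/../O./X.] O move#2: (1,0):+0/XX/OO/../O./X.*, (2,0):+0/XX/.O/O./O./X., (2,1):+0/XX/.O/.O/O./X., (3,1):+0/XX/.O/../OO/X., (4,1):+0/XX/.O/../O./XO
[XX/OO/../O./X.] X move#3: (2,0):+0/XX/OO/X./O./X.*, (2,1):-1/XX/OO/.X/O./X., (3,1):-1/XX/OO/../OX/X., (4,1):-1/XX/OO/../O./XX
[XX/OO/X./O./X.] O move#4: (2,1):+0/XX/OO/XO/O./X.*, (3,1):+0/XX/OO/X./OO/X., (4,1):+0/XX/OO/X./O./XO
[XX/OO/XO/O./X.] X move#5: (3,1):+0/XX/OO/XO/OX/X.*, (4,1):-1/XX/OO/XO/O./XX
[XX/OO/XO/OX/X.] O move#6: (4,1):+0/XX/OO/XO/OX/XO*
[XX/OO/XO/OX/XO] end (terminal +0, X#7); searched .X/.O/../O./X. to 6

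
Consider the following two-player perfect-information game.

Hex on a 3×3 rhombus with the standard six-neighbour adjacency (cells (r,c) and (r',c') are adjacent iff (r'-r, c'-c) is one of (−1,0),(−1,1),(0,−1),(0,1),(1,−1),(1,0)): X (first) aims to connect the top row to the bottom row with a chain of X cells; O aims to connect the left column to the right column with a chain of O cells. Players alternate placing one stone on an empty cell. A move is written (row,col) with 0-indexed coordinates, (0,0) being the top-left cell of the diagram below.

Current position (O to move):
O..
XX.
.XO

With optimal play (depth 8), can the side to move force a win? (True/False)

O winning at [O../XX./.XO]: False

[O../XX./.XO] O move#1: (0,1):-1/OO./XX./.XO*, (0,2):-1/O.O/XX./.XO, (1,2):-1/O../XXO/.XO, (2,0):-1/O../XX./OXO
[OO./XX./.XO] X move#2: (0,2):+1/OOX/XX./.XO*, (1,2):-1/OO./XXX/.XO, (2,0):-1/OO./XX./XXO
[OOX/XX./.XO] end (terminal -1, O#3); searched O../XX./.XO to 8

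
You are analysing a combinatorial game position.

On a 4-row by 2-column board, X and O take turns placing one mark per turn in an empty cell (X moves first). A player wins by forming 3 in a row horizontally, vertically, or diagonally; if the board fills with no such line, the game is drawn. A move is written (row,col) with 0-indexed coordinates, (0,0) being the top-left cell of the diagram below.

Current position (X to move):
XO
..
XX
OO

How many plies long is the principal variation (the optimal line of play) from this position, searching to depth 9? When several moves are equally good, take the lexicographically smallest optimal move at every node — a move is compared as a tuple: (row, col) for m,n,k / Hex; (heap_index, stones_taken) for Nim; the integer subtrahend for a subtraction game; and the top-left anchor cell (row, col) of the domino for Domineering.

[XO/../XX/OO] X move#1: (1,0):+1/XO/X./XX/OO*, (1,1):+0/XO/.X/XX/OO
[XO/X./XX/OO] end (terminal -1, O#2); searched XO/../XX/OO to 9

PV length from [XO/../XX/OO]: 1 ply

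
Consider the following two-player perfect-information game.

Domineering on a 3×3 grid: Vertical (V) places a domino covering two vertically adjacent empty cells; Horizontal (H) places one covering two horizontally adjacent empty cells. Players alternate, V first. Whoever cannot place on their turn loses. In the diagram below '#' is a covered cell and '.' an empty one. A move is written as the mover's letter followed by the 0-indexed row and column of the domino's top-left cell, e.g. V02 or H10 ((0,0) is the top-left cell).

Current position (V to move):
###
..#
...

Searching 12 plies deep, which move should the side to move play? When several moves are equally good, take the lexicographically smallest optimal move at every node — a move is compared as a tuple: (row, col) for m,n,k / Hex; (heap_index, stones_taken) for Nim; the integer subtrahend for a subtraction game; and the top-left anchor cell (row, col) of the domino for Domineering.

ply 1, V at ###/..#/... | V10=-1→###/#.#/#..; V11=+1→###/.##/.#.*
ply 2: ###/.##/.#. is terminal -1 (H); from ###/..#/... depth 12

V's best at [###/..#/...]: V11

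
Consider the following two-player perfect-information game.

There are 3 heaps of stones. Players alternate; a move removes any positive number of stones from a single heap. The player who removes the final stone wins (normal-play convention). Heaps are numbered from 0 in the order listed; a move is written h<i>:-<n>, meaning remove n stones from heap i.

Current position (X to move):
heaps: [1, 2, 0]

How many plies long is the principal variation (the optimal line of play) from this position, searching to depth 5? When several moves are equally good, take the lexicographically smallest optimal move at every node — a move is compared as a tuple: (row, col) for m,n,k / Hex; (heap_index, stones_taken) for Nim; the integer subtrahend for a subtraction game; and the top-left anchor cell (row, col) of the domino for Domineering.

p1 X@[(1,2,0)]: h0:-1[(0,2,0)]-1 h1:-1[(1,1,0)]+1* h1:-2[(1,0,0)]-1
p2 O@[(1,1,0)]: h0:-1[(0,1,0)]-1* h1:-1[(1,0,0)]-1
p3 X@[(0,1,0)]: h1:-1[(0,0,0)]+1*
p4 O@[(0,0,0)] terminal -1; root [(1,2,0)] d5

PV length from [(1,2,0)]: 3 plies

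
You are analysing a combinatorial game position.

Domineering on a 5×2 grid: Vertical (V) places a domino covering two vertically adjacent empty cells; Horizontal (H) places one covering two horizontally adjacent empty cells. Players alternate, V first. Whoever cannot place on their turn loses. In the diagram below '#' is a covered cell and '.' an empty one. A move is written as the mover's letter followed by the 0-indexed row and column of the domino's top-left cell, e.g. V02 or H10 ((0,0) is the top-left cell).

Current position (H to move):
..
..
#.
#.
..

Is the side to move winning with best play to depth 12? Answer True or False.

p1 H@[../../#./#./..]: H00[##/../#./#./..]+1* H10[../##/#./#./..]+1 H40[../../#./#./##]-1
p2 V@[##/../#./#./..]: V11[##/.#/##/#./..]-1* V21[##/../##/##/..]-1 V31[##/../#./##/.#]-1
p3 H@[##/.#/##/#./..]: H40[##/.#/##/#./##]+1*
p4 V@[##/.#/##/#./##] terminal -1; root [../../#./#./..] d12

H winning at [../../#./#./..]: True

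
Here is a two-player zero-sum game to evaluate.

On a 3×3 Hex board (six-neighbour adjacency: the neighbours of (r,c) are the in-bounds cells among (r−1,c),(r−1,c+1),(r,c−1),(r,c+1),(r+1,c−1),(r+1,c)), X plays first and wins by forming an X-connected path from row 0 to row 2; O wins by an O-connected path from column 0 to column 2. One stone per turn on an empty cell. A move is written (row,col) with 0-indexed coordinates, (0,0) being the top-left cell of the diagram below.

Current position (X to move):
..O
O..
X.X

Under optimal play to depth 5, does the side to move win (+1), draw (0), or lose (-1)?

[..O/O../X.X] X move#1: (0,0):-1/X.O/O../X.X*, (0,1):-1/.XO/O../X.X, (1,1):-1/..O/OX./X.X, (1,2):-1/..O/O.X/X.X, (2,1):-1/..O/O../XXX
[X.O/O../X.X] O move#2: (0,1):+1/XOO/O../X.X*, (1,1):+1/X.O/OO./X.X, (1,2):+1/X.O/O.O/X.X, (2,1):+1/X.O/O../XOX
[XOO/O../X.X] end (terminal -1, X#3); searched ..O/O../X.X to 5

value(..O/O../X.X, X) = -1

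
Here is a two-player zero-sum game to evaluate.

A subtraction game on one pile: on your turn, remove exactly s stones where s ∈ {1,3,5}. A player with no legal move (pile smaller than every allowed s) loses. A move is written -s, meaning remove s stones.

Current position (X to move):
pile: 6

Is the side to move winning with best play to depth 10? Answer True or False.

X winning at [6]: False

[6] X move#1: -1:-1/5*, -3:-1/3, -5:-1/1
[5] O move#2: -1:+1/4*, -3:+1/2, -5:+1/0
[4] X move#3: -1:-1/3*, -3:-1/1
[3] O move#4: -1:+1/2*, -3:+1/0
[2] X move#5: -1:-1/1*
[1] O move#6: -1:+1/0*
[0] end (terminal -1, X#7); searched 6 to 10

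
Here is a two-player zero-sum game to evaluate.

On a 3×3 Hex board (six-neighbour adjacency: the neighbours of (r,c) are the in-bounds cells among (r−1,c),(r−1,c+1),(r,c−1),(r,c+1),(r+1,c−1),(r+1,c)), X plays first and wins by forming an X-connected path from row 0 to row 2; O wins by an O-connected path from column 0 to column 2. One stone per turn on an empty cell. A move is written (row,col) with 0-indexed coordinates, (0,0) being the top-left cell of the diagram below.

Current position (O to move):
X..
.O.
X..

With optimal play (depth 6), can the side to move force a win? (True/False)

ply 1, O at X../.O./X.. | (0,1)=-1→XO./.O./X..; (0,2)=-1→X.O/.O./X..; (1,0)=+1→X../OO./X..*; (1,2)=-1→X../.OO/X..; (2,1)=-1→X../.O./XO.; (2,2)=-1→X../.O./X.O
ply 2, X at X../OO./X.. | (0,1)=-1→XX./OO./X..*; (0,2)=-1→X.X/OO./X..; (1,2)=-1→X../OOX/X..; (2,1)=-1→X../OO./XX.; (2,2)=-1→X../OO./X.X
ply 3, O at XX./OO./X.. | (0,2)=+1→XXO/OO./X..*; (1,2)=+1→XX./OOO/X..; (2,1)=+1→XX./OO./XO.; (2,2)=+1→XX./OO./X.O
ply 4: XXO/OO./X.. is terminal -1 (X); from X../.O./X.. depth 6

O winning at [X../.O./X..]: True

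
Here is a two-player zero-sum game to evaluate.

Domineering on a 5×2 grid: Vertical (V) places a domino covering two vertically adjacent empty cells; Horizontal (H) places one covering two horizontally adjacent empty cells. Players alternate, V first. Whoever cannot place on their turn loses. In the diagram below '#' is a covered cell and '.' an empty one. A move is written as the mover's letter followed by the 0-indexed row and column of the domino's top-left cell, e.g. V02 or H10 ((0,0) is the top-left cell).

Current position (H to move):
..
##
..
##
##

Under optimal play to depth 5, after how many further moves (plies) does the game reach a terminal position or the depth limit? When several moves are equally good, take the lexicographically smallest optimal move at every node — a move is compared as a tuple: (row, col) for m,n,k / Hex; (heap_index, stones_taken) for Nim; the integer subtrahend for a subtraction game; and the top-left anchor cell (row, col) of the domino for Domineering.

p1 H@[../##/../##/##]: H00[##/##/../##/##]+1* H20[../##/##/##/##]+1
p2 V@[##/##/../##/##] terminal -1; root [../##/../##/##] d5

PV length from [../##/../##/##]: 1 ply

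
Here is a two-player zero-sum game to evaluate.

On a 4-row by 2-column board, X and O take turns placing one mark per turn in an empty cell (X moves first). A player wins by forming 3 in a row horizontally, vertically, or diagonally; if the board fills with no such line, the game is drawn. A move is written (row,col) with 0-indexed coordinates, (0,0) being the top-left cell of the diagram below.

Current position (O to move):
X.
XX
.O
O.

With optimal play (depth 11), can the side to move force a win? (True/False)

[X./XX/.O/O.] O move#1: (0,1):-1/XO/XX/.O/O., (2,0):+0/X./XX/OO/O.*, (3,1):-1/X./XX/.O/OO
[X./XX/OO/O.] X move#2: (0,1):+0/XX/XX/OO/O.*, (3,1):+0/X./XX/OO/OX
[XX/XX/OO/O.] O move#3: (3,1):+0/XX/XX/OO/OO*
[XX/XX/OO/OO] end (terminal +0, X#4); searched X./XX/.O/O. to 11

O winning at [X./XX/.O/O.]: False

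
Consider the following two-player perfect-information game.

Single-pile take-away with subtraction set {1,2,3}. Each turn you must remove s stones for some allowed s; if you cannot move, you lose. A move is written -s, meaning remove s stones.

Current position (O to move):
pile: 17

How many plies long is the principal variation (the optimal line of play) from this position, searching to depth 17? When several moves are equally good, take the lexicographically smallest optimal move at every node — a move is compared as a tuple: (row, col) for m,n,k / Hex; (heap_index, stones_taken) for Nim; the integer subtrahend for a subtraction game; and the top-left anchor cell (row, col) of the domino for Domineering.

PV length from [17]: 9 plies

[17] O move#1: -1:+1/16*, -2:-1/15, -3:-1/14
[16] X move#2: -1:-1/15*, -2:-1/14, -3:-1/13
[15] O move#3: -1:-1/14, -2:-1/13, -3:+1/12*
[12] X move#4: -1:-1/11*, -2:-1/10, -3:-1/9
[11] O move#5: -1:-1/10, -2:-1/9, -3:+1/8*
[8] X move#6: -1:-1/7*, -2:-1/6, -3:-1/5
[7] O move#7: -1:-1/6, -2:-1/5, -3:+1/4*
[4] X move#8: -1:-1/3*, -2:-1/2, -3:-1/1
[3] O move#9: -1:-1/2, -2:-1/1, -3:+1/0*
[0] end (terminal -1, X#10); searched 17 to 17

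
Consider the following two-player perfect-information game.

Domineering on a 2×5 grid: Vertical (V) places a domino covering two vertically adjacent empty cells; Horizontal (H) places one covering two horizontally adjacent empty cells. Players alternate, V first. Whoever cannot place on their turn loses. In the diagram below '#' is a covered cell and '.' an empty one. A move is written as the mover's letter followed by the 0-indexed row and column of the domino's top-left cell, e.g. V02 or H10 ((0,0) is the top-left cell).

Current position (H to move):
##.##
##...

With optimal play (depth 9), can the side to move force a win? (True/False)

H winning at [##.##/##...]: True

p1 H@[##.##/##...]: H12[##.##/####.]+1* H13[##.##/##.##]-1
p2 V@[##.##/####.] terminal -1; root [##.##/##...] d9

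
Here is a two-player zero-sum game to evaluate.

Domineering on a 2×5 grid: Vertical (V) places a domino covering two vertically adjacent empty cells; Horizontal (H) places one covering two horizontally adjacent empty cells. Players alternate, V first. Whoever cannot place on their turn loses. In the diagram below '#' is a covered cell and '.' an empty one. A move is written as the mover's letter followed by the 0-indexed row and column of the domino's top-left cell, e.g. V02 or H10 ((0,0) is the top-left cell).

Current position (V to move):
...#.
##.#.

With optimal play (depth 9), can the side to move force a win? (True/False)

[...#./##.#.] V move#1: V02:+1/..##./####.*, V04:-1/...##/##.##
[..##./####.] H move#2: H00:-1/####./####.*
[####./####.] V move#3: V04:+1/#####/#####*
[#####/#####] end (terminal -1, H#4); searched ...#./##.#. to 9

V winning at [...#./##.#.]: True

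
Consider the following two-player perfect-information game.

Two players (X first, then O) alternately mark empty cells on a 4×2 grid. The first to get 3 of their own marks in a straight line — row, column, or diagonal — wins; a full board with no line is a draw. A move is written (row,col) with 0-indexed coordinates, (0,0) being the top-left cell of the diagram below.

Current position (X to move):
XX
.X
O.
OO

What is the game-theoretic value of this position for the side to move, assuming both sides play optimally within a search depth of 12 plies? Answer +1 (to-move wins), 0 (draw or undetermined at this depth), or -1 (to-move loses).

p1 X@[XX/.X/O./OO]: (1,0)[XX/XX/O./OO]+0 (2,1)[XX/.X/OX/OO]+1*
p2 O@[XX/.X/OX/OO] terminal -1; root [XX/.X/O./OO] d12

value(XX/.X/O./OO, X) = +1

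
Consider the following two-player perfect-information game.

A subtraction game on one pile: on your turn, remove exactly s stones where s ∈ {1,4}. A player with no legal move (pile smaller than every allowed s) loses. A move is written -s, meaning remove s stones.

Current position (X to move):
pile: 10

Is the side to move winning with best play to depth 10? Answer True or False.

ply 1, X at 10 | -1=-1→9*; -4=-1→6
ply 2, O at 9 | -1=-1→8; -4=+1→5*
ply 3, X at 5 | -1=-1→4*; -4=-1→1
ply 4, O at 4 | -1=-1→3; -4=+1→0*
ply 5: 0 is terminal -1 (X); from 10 depth 10

X winning at [10]: False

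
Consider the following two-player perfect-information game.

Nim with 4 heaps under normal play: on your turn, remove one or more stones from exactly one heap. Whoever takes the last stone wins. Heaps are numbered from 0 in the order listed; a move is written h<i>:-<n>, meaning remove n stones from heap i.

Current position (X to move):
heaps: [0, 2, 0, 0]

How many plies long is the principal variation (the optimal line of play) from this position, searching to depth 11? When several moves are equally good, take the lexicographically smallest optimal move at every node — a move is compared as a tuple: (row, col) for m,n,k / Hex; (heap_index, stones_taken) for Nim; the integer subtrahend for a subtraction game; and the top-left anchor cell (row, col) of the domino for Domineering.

ply 1, X at (0,2,0,0) | h1:-1=-1→(0,1,0,0); h1:-2=+1→(0,0,0,0)*
ply 2: (0,0,0,0) is terminal -1 (O); from (0,2,0,0) depth 11

PV length from [(0,2,0,0)]: 1 ply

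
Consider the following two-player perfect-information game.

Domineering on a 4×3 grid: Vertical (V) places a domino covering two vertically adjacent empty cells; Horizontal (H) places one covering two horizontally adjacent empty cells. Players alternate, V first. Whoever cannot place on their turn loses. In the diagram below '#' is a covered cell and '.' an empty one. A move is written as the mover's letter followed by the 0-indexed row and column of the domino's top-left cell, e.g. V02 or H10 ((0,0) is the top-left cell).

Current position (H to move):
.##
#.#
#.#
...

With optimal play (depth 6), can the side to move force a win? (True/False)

p1 H@[.##/#.#/#.#/...]: H30[.##/#.#/#.#/##.]-1* H31[.##/#.#/#.#/.##]-1
p2 V@[.##/#.#/#.#/##.]: V11[.##/###/###/##.]+1*
p3 H@[.##/###/###/##.] terminal -1; root [.##/#.#/#.#/...] d6

H winning at [.##/#.#/#.#/...]: False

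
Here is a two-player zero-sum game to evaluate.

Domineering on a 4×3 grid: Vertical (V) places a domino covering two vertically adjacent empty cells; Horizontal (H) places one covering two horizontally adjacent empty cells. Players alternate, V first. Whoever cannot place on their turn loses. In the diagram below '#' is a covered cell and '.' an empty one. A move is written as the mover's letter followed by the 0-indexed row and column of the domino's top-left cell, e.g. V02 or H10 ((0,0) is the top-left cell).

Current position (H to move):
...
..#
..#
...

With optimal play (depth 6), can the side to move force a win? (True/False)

H winning at [.../..#/..#/...]: False

ply 1, H at .../..#/..#/... | H00=-1→##./..#/..#/...*; H01=-1→.##/..#/..#/...; H10=-1→.../###/..#/...; H20=-1→.../..#/###/...; H30=-1→.../..#/..#/##.; H31=-1→.../..#/..#/.##
ply 2, V at ##./..#/..#/... | V10=+1→##./#.#/#.#/...*; V11=+1→##./.##/.##/...; V20=+1→##./..#/#.#/#..; V21=+1→##./..#/.##/.#.
ply 3, H at ##./#.#/#.#/... | H30=-1→##./#.#/#.#/##.*; H31=-1→##./#.#/#.#/.##
ply 4, V at ##./#.#/#.#/##. | V11=+1→##./###/###/##.*
ply 5: ##./###/###/##. is terminal -1 (H); from .../..#/..#/... depth 6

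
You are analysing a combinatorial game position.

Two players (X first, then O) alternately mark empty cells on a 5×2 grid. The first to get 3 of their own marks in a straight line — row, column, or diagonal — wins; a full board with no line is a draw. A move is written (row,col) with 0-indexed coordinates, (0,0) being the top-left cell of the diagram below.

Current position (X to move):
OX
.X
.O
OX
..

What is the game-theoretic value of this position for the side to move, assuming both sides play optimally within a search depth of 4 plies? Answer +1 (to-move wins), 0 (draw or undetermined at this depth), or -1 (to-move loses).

value(OX/.X/.O/OX/.., X) = 0

p1 X@[OX/.X/.O/OX/..]: (1,0)[OX/XX/.O/OX/..]+0* (2,0)[OX/.X/XO/OX/..]+0 (4,0)[OX/.X/.O/OX/X.]+0 (4,1)[OX/.X/.O/OX/.X]-1
p2 O@[OX/XX/.O/OX/..]: (2,0)[OX/XX/OO/OX/..]+0* (4,0)[OX/XX/.O/OX/O.]+0 (4,1)[OX/XX/.O/OX/.O]+0
p3 X@[OX/XX/OO/OX/..]: (4,0)[OX/XX/OO/OX/X.]+0* (4,1)[OX/XX/OO/OX/.X]-1
p4 O@[OX/XX/OO/OX/X.]: (4,1)[OX/XX/OO/OX/XO]+0*
p5 X@[OX/XX/OO/OX/XO] terminal +0; root [OX/.X/.O/OX/..] d4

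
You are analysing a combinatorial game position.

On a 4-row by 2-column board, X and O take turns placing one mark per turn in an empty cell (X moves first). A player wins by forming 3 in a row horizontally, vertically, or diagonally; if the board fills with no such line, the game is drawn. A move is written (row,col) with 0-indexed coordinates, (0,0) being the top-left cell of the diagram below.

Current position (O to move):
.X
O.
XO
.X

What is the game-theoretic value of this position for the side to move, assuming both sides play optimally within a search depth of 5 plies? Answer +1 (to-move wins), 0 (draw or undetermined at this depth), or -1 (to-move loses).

ply 1, O at .X/O./XO/.X | (0,0)=+0→OX/O./XO/.X*; (1,1)=+0→.X/OO/XO/.X; (3,0)=+0→.X/O./XO/OX
ply 2, X at OX/O./XO/.X | (1,1)=+0→OX/OX/XO/.X*; (3,0)=+0→OX/O./XO/XX
ply 3, O at OX/OX/XO/.X | (3,0)=+0→OX/OX/XO/OX*
ply 4: OX/OX/XO/OX is terminal +0 (X); from .X/O./XO/.X depth 5

value(.X/O./XO/.X, O) = 0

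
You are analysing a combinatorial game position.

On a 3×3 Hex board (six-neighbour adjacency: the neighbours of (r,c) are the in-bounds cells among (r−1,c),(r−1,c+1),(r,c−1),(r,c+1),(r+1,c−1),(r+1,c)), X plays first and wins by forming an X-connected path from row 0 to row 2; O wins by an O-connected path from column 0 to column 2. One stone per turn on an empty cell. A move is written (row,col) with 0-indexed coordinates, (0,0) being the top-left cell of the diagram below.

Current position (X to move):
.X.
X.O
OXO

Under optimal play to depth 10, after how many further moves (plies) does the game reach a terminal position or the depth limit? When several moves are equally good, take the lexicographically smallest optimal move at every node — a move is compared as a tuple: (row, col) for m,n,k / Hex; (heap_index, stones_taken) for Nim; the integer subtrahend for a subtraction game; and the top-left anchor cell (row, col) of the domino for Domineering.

PV length from [.X./X.O/OXO]: 1 ply

[.X./X.O/OXO] X move#1: (0,0):-1/XX./X.O/OXO, (0,2):-1/.XX/X.O/OXO, (1,1):+1/.X./XXO/OXO*
[.X./XXO/OXO] end (terminal -1, O#2); searched .X./X.O/OXO to 10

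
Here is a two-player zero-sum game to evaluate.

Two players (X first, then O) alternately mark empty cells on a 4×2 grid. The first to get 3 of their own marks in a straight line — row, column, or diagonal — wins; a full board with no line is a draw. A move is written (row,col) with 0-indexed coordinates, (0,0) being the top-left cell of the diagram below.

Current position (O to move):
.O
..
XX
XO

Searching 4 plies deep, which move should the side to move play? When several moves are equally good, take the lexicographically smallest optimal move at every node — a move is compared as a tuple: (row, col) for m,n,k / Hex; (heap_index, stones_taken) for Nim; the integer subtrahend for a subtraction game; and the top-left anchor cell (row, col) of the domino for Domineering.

[.O/../XX/XO] O move#1: (0,0):-1/OO/../XX/XO, (1,0):+0/.O/O./XX/XO*, (1,1):-1/.O/.O/XX/XO
[.O/O./XX/XO] X move#2: (0,0):+0/XO/O./XX/XO*, (1,1):+0/.O/OX/XX/XO
[XO/O./XX/XO] O move#3: (1,1):+0/XO/OO/XX/XO*
[XO/OO/XX/XO] end (terminal +0, X#4); searched .O/../XX/XO to 4

O's best at [.O/../XX/XO]: (1,0)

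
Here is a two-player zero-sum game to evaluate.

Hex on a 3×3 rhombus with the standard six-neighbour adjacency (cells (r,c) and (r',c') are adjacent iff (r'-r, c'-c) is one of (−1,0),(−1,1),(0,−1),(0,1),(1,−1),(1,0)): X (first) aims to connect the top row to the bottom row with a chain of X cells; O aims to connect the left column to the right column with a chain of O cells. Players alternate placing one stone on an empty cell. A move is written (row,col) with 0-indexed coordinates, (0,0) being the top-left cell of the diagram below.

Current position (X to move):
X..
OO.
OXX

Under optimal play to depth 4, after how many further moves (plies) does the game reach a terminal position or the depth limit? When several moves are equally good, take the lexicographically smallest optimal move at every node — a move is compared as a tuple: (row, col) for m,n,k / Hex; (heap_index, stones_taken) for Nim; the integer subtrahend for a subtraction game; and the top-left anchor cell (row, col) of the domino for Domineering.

[X../OO./OXX] X move#1: (0,1):-1/XX./OO./OXX*, (0,2):-1/X.X/OO./OXX, (1,2):-1/X../OOX/OXX
[XX./OO./OXX] O move#2: (0,2):+1/XXO/OO./OXX*, (1,2):+1/XX./OOO/OXX
[XXO/OO./OXX] end (terminal -1, X#3); searched X../OO./OXX to 4

PV length from [X../OO./OXX]: 2 plies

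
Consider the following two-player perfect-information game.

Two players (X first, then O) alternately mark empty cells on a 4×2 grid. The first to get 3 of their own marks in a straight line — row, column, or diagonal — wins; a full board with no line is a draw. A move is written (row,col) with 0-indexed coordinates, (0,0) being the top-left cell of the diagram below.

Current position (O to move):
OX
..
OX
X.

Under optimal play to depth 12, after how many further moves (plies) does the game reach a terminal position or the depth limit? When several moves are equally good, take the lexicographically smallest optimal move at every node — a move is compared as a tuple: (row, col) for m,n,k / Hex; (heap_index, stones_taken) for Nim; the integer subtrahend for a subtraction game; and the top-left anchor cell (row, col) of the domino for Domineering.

[OX/../OX/X.] O move#1: (1,0):+1/OX/O./OX/X.*, (1,1):+0/OX/.O/OX/X., (3,1):-1/OX/../OX/XO
[OX/O./OX/X.] end (terminal -1, X#2); searched OX/../OX/X. to 12

PV length from [OX/../OX/X.]: 1 ply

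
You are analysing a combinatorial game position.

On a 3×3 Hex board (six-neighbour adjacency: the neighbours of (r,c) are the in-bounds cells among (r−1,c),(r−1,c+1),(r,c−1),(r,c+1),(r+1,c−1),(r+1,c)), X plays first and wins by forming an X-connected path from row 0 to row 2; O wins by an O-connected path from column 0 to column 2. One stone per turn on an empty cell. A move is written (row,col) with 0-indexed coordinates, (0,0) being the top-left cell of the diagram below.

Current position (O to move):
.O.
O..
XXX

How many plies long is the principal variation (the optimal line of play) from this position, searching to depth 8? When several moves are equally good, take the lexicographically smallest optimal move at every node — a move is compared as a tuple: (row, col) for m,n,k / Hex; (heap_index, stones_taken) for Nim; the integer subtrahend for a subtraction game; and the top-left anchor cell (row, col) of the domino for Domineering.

PV length from [.O./O../XXX]: 1 ply

p1 O@[.O./O../XXX]: (0,0)[OO./O../XXX]-1 (0,2)[.OO/O../XXX]+1* (1,1)[.O./OO./XXX]+1 (1,2)[.O./O.O/XXX]+1
p2 X@[.OO/O../XXX] terminal -1; root [.O./O../XXX] d8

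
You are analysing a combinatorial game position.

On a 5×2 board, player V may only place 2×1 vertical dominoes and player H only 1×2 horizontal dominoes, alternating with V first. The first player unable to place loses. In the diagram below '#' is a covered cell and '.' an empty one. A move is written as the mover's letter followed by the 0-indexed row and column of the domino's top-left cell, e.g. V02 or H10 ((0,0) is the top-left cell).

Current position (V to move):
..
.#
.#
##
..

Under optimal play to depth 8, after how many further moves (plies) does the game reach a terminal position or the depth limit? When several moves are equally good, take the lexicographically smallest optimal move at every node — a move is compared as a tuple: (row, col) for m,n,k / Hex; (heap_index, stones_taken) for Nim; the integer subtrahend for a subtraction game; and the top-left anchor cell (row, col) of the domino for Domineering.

ply 1, V at ../.#/.#/##/.. | V00=-1→#./##/.#/##/..*; V10=-1→../##/##/##/..
ply 2, H at #./##/.#/##/.. | H40=+1→#./##/.#/##/##*
ply 3: #./##/.#/##/## is terminal -1 (V); from ../.#/.#/##/.. depth 8

PV length from [../.#/.#/##/..]: 2 plies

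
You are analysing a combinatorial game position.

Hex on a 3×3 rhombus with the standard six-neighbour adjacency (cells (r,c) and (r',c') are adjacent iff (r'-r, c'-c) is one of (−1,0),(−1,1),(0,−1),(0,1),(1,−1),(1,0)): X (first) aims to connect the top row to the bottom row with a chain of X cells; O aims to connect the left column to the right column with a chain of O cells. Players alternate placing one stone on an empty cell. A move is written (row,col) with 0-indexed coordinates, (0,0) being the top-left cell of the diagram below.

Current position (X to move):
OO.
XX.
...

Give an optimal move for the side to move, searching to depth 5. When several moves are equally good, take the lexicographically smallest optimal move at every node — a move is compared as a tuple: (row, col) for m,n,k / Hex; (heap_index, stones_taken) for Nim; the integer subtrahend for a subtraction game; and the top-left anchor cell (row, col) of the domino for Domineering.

X's best at [OO./XX./...]: (0,2)

p1 X@[OO./XX./...]: (0,2)[OOX/XX./...]+1* (1,2)[OO./XXX/...]-1 (2,0)[OO./XX./X..]-1 (2,1)[OO./XX./.X.]-1 (2,2)[OO./XX./..X]-1
p2 O@[OOX/XX./...]: (1,2)[OOX/XXO/...]-1* (2,0)[OOX/XX./O..]-1 (2,1)[OOX/XX./.O.]-1 (2,2)[OOX/XX./..O]-1
p3 X@[OOX/XXO/...]: (2,0)[OOX/XXO/X..]+1* (2,1)[OOX/XXO/.X.]+1 (2,2)[OOX/XXO/..X]+1
p4 O@[OOX/XXO/X..] terminal -1; root [OO./XX./...] d5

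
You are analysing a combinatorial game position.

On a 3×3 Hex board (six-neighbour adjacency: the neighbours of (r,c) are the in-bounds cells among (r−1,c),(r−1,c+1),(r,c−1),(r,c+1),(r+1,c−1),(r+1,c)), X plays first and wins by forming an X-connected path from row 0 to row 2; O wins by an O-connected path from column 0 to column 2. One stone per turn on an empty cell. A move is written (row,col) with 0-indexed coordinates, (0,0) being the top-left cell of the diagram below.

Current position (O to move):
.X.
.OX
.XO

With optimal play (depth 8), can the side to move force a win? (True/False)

O winning at [.X./.OX/.XO]: True

ply 1, O at .X./.OX/.XO | (0,0)=-1→OX./.OX/.XO; (0,2)=+1→.XO/.OX/.XO*; (1,0)=-1→.X./OOX/.XO; (2,0)=-1→.X./.OX/OXO
ply 2, X at .XO/.OX/.XO | (0,0)=-1→XXO/.OX/.XO*; (1,0)=-1→.XO/XOX/.XO; (2,0)=-1→.XO/.OX/XXO
ply 3, O at XXO/.OX/.XO | (1,0)=+1→XXO/OOX/.XO*; (2,0)=+1→XXO/.OX/OXO
ply 4: XXO/OOX/.XO is terminal -1 (X); from .X./.OX/.XO depth 8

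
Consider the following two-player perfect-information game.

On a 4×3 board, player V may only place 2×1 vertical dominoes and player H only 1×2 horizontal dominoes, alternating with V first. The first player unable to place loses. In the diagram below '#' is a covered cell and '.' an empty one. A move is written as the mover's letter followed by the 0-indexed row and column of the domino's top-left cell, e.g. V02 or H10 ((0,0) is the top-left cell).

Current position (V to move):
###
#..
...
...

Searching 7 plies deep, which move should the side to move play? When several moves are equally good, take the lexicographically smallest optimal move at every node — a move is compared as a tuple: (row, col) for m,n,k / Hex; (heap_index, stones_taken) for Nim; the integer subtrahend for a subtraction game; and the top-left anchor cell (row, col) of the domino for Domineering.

ply 1, V at ###/#../.../... | V11=+1→###/##./.#./...*; V12=-1→###/#.#/..#/...; V20=-1→###/#../#../#..; V21=+1→###/#../.#./.#.; V22=-1→###/#../..#/..#
ply 2, H at ###/##./.#./... | H30=-1→###/##./.#./##.*; H31=-1→###/##./.#./.##
ply 3, V at ###/##./.#./##. | V12=+1→###/###/.##/##.*; V22=+1→###/##./.##/###
ply 4: ###/###/.##/##. is terminal -1 (H); from ###/#../.../... depth 7

V's best at [###/#../.../...]: V11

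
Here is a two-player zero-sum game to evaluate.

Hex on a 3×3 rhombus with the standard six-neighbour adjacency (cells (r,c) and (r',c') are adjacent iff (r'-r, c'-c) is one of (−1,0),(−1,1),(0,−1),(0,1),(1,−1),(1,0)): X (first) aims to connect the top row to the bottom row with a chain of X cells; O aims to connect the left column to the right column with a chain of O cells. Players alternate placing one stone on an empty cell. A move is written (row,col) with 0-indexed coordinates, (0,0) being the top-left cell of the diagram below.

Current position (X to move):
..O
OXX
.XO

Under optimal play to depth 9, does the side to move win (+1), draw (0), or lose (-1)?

value(..O/OXX/.XO, X) = +1

p1 X@[..O/OXX/.XO]: (0,0)[X.O/OXX/.XO]-1 (0,1)[.XO/OXX/.XO]+1* (2,0)[..O/OXX/XXO]-1
p2 O@[.XO/OXX/.XO] terminal -1; root [..O/OXX/.XO] d9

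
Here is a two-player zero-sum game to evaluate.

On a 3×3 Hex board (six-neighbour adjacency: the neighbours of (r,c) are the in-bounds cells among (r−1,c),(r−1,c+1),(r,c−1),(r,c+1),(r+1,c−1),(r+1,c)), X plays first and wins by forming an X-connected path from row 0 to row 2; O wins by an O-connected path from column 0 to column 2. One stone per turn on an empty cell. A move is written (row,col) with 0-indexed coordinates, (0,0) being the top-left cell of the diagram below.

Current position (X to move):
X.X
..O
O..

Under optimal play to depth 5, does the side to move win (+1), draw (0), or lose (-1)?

[X.X/..O/O..] X move#1: (0,1):-1/XXX/..O/O..*, (1,0):-1/X.X/X.O/O.., (1,1):-1/X.X/.XO/O.., (2,1):-1/X.X/..O/OX., (2,2):-1/X.X/..O/O.X
[XXX/..O/O..] O move#2: (1,0):+1/XXX/O.O/O..*, (1,1):+1/XXX/.OO/O.., (2,1):+1/XXX/..O/OO., (2,2):+1/XXX/..O/O.O
[XXX/O.O/O..] X move#3: (1,1):-1/XXX/OXO/O..*, (2,1):-1/XXX/O.O/OX., (2,2):-1/XXX/O.O/O.X
[XXX/OXO/O..] O move#4: (2,1):+1/XXX/OXO/OO.*, (2,2):-1/XXX/OXO/O.O
[XXX/OXO/OO.] end (terminal -1, X#5); searched X.X/..O/O.. to 5

value(X.X/..O/O.., X) = -1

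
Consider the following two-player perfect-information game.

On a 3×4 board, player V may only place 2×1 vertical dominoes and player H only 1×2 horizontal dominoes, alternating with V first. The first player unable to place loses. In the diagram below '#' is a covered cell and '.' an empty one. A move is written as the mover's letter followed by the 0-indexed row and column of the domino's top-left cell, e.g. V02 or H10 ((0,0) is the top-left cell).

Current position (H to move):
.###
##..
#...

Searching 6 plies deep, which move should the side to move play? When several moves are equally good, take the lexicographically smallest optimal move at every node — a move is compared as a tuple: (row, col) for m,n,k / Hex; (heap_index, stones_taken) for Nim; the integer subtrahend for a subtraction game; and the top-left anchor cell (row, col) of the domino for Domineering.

H's best at [.###/##../#...]: H12

[.###/##../#...] H move#1: H12:+1/.###/####/#...*, H21:-1/.###/##../###., H22:+1/.###/##../#.##
[.###/####/#...] end (terminal -1, V#2); searched .###/##../#... to 6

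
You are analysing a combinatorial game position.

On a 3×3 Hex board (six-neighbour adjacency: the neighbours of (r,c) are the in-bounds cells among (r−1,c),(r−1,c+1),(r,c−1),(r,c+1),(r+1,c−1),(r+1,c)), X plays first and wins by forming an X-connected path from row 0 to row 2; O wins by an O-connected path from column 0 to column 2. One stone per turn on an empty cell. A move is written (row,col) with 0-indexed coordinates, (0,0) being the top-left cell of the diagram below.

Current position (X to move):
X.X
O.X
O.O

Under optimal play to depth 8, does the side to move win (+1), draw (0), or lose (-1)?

value(X.X/O.X/O.O, X) = +1

p1 X@[X.X/O.X/O.O]: (0,1)[XXX/O.X/O.O]-1 (1,1)[X.X/OXX/O.O]-1 (2,1)[X.X/O.X/OXO]+1*
p2 O@[X.X/O.X/OXO] terminal -1; root [X.X/O.X/O.O] d8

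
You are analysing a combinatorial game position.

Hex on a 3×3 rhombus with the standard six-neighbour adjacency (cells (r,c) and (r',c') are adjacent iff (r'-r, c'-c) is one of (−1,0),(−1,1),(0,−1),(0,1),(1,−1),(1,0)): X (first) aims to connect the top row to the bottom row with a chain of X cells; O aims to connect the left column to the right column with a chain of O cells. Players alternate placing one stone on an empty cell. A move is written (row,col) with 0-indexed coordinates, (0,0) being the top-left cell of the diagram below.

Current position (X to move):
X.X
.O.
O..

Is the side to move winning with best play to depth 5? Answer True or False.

[X.X/.O./O..] X move#1: (0,1):-1/XXX/.O./O.., (1,0):-1/X.X/XO./O.., (1,2):+1/X.X/.OX/O..*, (2,1):-1/X.X/.O./OX., (2,2):-1/X.X/.O./O.X
[X.X/.OX/O..] O move#2: (0,1):-1/XOX/.OX/O..*, (1,0):-1/X.X/OOX/O.., (2,1):-1/X.X/.OX/OO., (2,2):-1/X.X/.OX/O.O
[XOX/.OX/O..] X move#3: (1,0):+1/XOX/XOX/O..*, (2,1):+1/XOX/.OX/OX., (2,2):+1/XOX/.OX/O.X
[XOX/XOX/O..] O move#4: (2,1):-1/XOX/XOX/OO.*, (2,2):-1/XOX/XOX/O.O
[XOX/XOX/OO.] X move#5: (2,2):+1/XOX/XOX/OOX*
[XOX/XOX/OOX] end (terminal -1, O#6); searched X.X/.O./O.. to 5

X winning at [X.X/.O./O..]: True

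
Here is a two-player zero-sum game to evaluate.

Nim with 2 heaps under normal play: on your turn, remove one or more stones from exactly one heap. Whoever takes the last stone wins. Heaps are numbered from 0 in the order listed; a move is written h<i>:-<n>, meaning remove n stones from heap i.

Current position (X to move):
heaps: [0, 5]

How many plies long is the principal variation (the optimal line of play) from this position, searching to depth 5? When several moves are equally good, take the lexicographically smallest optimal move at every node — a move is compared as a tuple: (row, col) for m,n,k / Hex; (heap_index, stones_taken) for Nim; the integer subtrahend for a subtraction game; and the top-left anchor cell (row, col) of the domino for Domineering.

PV length from [(0,5)]: 1 ply

ply 1, X at (0,5) | h1:-1=-1→(0,4); h1:-2=-1→(0,3); h1:-3=-1→(0,2); h1:-4=-1→(0,1); h1:-5=+1→(0,0)*
ply 2: (0,0) is terminal -1 (O); from (0,5) depth 5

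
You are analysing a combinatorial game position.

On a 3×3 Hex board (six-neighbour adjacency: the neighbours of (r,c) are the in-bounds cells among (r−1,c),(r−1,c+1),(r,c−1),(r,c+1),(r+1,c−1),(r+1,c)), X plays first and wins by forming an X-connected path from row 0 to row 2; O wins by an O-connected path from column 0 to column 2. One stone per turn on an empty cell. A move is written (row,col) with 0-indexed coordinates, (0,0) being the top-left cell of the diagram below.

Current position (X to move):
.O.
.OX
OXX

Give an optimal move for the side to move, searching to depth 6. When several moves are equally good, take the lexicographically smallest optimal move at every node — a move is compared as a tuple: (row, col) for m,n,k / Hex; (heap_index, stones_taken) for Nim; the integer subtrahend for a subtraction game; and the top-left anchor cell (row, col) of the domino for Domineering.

ply 1, X at .O./.OX/OXX | (0,0)=-1→XO./.OX/OXX; (0,2)=+1→.OX/.OX/OXX*; (1,0)=-1→.O./XOX/OXX
ply 2: .OX/.OX/OXX is terminal -1 (O); from .O./.OX/OXX depth 6

X's best at [.O./.OX/OXX]: (0,2)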